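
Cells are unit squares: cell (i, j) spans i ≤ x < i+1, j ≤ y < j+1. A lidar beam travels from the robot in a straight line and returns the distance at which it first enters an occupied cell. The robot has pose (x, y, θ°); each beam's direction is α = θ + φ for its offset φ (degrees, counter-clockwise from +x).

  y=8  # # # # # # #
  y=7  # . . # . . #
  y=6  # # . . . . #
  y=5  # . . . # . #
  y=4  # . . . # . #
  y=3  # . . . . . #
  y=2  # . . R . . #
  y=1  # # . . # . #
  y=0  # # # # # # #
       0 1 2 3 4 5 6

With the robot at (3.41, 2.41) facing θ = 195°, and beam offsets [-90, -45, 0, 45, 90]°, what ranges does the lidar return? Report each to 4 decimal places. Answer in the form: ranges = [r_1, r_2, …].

ranges = [5.7872, 2.7828, 1.5841, 1.6281, 1.4597]

beam 1: φ=-90°, α=105°
  d=(-0.2588,0.9659)  start (3,2)  tX=1.5841 tY=0.6108  stride 1/|dx|=3.8637 1/|dy|=1.0353
    cross y-line → (3,3), t=0.6108
    cross x-line → (2,3), t=1.5841
    cross y-line → (2,4), t=1.6461
    cross y-line → (2,5), t=2.6814
    cross y-line → (2,6), t=3.7166
    cross y-line → (2,7), t=4.7519
    cross x-line → (1,7), t=5.4478
    cross y-line → (1,8), t=5.7872 (wall)
  → r_1 = 5.7872
beam 2: φ=-45°, α=150°
  d=(-0.8660,0.5000)  start (3,2)  tX=0.4734 tY=1.1800  stride 1/|dx|=1.1547 1/|dy|=2.0000
    cross x-line → (2,2), t=0.4734
    cross y-line → (2,3), t=1.1800
    cross x-line → (1,3), t=1.6281
    cross x-line → (0,3), t=2.7828 (wall)
  → r_2 = 2.7828
beam 3: φ=0°, α=195°
  d=(-0.9659,-0.2588)  start (3,2)  tX=0.4245 tY=1.5841  stride 1/|dx|=1.0353 1/|dy|=3.8637
    cross x-line → (2,2), t=0.4245
    cross x-line → (1,2), t=1.4597
    cross y-line → (1,1), t=1.5841 (wall)
  → r_3 = 1.5841
beam 4: φ=45°, α=240°
  d=(-0.5000,-0.8660)  start (3,2)  tX=0.8200 tY=0.4734  stride 1/|dx|=2.0000 1/|dy|=1.1547
    cross y-line → (3,1), t=0.4734
    cross x-line → (2,1), t=0.8200
    cross y-line → (2,0), t=1.6281 (wall)
  → r_4 = 1.6281
beam 5: φ=90°, α=285°
  d=(0.2588,-0.9659)  start (3,2)  tX=2.2796 tY=0.4245  stride 1/|dx|=3.8637 1/|dy|=1.0353
    cross y-line → (3,1), t=0.4245
    cross y-line → (3,0), t=1.4597 (wall)
  → r_5 = 1.4597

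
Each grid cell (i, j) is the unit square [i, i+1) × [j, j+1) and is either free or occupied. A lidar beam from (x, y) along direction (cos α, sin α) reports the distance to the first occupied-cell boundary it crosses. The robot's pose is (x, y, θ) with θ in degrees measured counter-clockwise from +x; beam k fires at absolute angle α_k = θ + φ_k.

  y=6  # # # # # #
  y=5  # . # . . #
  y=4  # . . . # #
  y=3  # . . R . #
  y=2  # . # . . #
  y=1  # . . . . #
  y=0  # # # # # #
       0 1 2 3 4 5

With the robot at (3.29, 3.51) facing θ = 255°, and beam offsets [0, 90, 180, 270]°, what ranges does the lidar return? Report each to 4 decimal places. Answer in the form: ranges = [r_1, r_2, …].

beam 1: φ=0°, α=255°
  dir = (cos 255°, sin 255°) = (-0.2588, -0.9659); from cell (3,3)
  next x-line at t=1.1205, next y-line at t=0.5280; Δt_x=3.8637, Δt_y=1.0353
    y: enter (3,2) at t=0.5280
    x: enter (2,2) at t=1.1205 ← occupied
  → r_1 = 1.1205
beam 2: φ=90°, α=345°
  dir = (cos 345°, sin 345°) = (0.9659, -0.2588); from cell (3,3)
  next x-line at t=0.7350, next y-line at t=1.9705; Δt_x=1.0353, Δt_y=3.8637
    x: enter (4,3) at t=0.7350
    x: enter (5,3) at t=1.7703 ← occupied
  → r_2 = 1.7703
beam 3: φ=180°, α=75°
  dir = (cos 75°, sin 75°) = (0.2588, 0.9659); from cell (3,3)
  next x-line at t=2.7432, next y-line at t=0.5073; Δt_x=3.8637, Δt_y=1.0353
    y: enter (3,4) at t=0.5073
    y: enter (3,5) at t=1.5426
    y: enter (3,6) at t=2.5778 ← occupied
  → r_3 = 2.5778
beam 4: φ=270°, α=165°
  dir = (cos 165°, sin 165°) = (-0.9659, 0.2588); from cell (3,3)
  next x-line at t=0.3002, next y-line at t=1.8932; Δt_x=1.0353, Δt_y=3.8637
    x: enter (2,3) at t=0.3002
    x: enter (1,3) at t=1.3355
    y: enter (1,4) at t=1.8932
    x: enter (0,4) at t=2.3708 ← occupied
  → r_4 = 2.3708

ranges = [1.1205, 1.7703, 2.5778, 2.3708]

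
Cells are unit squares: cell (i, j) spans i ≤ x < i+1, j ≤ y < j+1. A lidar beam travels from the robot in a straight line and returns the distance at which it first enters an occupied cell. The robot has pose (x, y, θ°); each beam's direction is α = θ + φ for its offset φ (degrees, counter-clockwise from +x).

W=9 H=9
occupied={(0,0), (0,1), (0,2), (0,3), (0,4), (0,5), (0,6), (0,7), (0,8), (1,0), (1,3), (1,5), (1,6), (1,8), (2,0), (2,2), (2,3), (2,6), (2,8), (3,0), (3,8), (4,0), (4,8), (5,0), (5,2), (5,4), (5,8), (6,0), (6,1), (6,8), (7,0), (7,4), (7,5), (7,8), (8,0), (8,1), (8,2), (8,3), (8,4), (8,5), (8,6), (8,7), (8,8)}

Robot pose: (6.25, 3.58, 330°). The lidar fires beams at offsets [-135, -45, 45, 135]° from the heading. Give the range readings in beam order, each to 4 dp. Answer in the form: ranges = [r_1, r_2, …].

beam 1: φ=-135°, α=195°
  d=(-0.9659,-0.2588)  start (6,3)  tX=0.2588 tY=2.2409  stride 1/|dx|=1.0353 1/|dy|=3.8637
    cross x-line → (5,3), t=0.2588
    cross x-line → (4,3), t=1.2941
    cross y-line → (4,2), t=2.2409
    cross x-line → (3,2), t=2.3294
    cross x-line → (2,2), t=3.3646 (wall)
  → r_1 = 3.3646
beam 2: φ=-45°, α=285°
  d=(0.2588,-0.9659)  start (6,3)  tX=2.8978 tY=0.6005  stride 1/|dx|=3.8637 1/|dy|=1.0353
    cross y-line → (6,2), t=0.6005
    cross y-line → (6,1), t=1.6357 (wall)
  → r_2 = 1.6357
beam 3: φ=45°, α=15°
  d=(0.9659,0.2588)  start (6,3)  tX=0.7765 tY=1.6228  stride 1/|dx|=1.0353 1/|dy|=3.8637
    cross x-line → (7,3), t=0.7765
    cross y-line → (7,4), t=1.6228 (wall)
  → r_3 = 1.6228
beam 4: φ=135°, α=105°
  d=(-0.2588,0.9659)  start (6,3)  tX=0.9659 tY=0.4348  stride 1/|dx|=3.8637 1/|dy|=1.0353
    cross y-line → (6,4), t=0.4348
    cross x-line → (5,4), t=0.9659 (wall)
  → r_4 = 0.9659

ranges = [3.3646, 1.6357, 1.6228, 0.9659]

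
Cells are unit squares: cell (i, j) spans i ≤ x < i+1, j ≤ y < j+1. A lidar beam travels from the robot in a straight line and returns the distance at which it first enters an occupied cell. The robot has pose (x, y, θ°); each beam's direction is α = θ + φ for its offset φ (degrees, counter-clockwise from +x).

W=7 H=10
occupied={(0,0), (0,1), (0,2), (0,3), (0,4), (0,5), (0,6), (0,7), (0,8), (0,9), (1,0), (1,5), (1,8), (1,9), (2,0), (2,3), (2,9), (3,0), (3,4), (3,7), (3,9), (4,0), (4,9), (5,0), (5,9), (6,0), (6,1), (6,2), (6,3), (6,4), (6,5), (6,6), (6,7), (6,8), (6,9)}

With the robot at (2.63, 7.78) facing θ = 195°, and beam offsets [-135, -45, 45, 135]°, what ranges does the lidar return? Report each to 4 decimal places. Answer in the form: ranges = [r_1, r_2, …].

ranges = [1.4087, 0.7275, 2.0554, 0.4272]

beam 1: φ=-135°, α=60°
  d=(0.5000,0.8660)  start (2,7)  tX=0.7400 tY=0.2540  stride 1/|dx|=2.0000 1/|dy|=1.1547
    cross y-line → (2,8), t=0.2540
    cross x-line → (3,8), t=0.7400
    cross y-line → (3,9), t=1.4087 (wall)
  → r_1 = 1.4087
beam 2: φ=-45°, α=150°
  d=(-0.8660,0.5000)  start (2,7)  tX=0.7275 tY=0.4400  stride 1/|dx|=1.1547 1/|dy|=2.0000
    cross y-line → (2,8), t=0.4400
    cross x-line → (1,8), t=0.7275 (wall)
  → r_2 = 0.7275
beam 3: φ=45°, α=240°
  d=(-0.5000,-0.8660)  start (2,7)  tX=1.2600 tY=0.9007  stride 1/|dx|=2.0000 1/|dy|=1.1547
    cross y-line → (2,6), t=0.9007
    cross x-line → (1,6), t=1.2600
    cross y-line → (1,5), t=2.0554 (wall)
  → r_3 = 2.0554
beam 4: φ=135°, α=330°
  d=(0.8660,-0.5000)  start (2,7)  tX=0.4272 tY=1.5600  stride 1/|dx|=1.1547 1/|dy|=2.0000
    cross x-line → (3,7), t=0.4272 (wall)
  → r_4 = 0.4272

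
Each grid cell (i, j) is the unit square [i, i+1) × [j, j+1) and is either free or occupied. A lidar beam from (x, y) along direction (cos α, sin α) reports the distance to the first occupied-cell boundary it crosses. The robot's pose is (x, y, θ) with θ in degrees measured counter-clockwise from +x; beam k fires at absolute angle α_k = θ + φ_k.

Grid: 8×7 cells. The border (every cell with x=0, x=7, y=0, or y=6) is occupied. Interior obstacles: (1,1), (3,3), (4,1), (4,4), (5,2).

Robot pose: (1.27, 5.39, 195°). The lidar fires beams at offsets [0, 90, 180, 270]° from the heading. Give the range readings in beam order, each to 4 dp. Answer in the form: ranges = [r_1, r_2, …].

beam 1: φ=0°, α=195°
  cosα=-0.9659 sinα=-0.2588 | (1,5) | tMaxX 0.2795 tMaxY 1.5068 | tΔX 1.0353 tΔY 3.8637
    t=0.2795 [x] (0,5) — stop
  → r_1 = 0.2795
beam 2: φ=90°, α=285°
  cosα=0.2588 sinα=-0.9659 | (1,5) | tMaxX 2.8205 tMaxY 0.4038 | tΔX 3.8637 tΔY 1.0353
    t=0.4038 [y] (1,4)
    t=1.4390 [y] (1,3)
    t=2.4743 [y] (1,2)
    t=2.8205 [x] (2,2)
    t=3.5096 [y] (2,1)
    t=4.5449 [y] (2,0) — stop
  → r_2 = 4.5449
beam 3: φ=180°, α=15°
  cosα=0.9659 sinα=0.2588 | (1,5) | tMaxX 0.7558 tMaxY 2.3569 | tΔX 1.0353 tΔY 3.8637
    t=0.7558 [x] (2,5)
    t=1.7910 [x] (3,5)
    t=2.3569 [y] (3,6) — stop
  → r_3 = 2.3569
beam 4: φ=270°, α=105°
  cosα=-0.2588 sinα=0.9659 | (1,5) | tMaxX 1.0432 tMaxY 0.6315 | tΔX 3.8637 tΔY 1.0353
    t=0.6315 [y] (1,6) — stop
  → r_4 = 0.6315

ranges = [0.2795, 4.5449, 2.3569, 0.6315]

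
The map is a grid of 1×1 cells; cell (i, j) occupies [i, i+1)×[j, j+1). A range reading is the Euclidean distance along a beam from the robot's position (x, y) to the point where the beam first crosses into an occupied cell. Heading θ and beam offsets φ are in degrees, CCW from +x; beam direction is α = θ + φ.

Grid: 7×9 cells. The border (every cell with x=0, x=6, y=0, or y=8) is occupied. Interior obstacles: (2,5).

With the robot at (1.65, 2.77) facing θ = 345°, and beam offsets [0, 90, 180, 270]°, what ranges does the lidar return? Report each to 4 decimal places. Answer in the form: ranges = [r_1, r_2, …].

ranges = [4.5035, 2.3087, 0.6729, 1.8324]

beam 1: φ=0°, α=345°
  direction (0.9659, -0.2588); cell (1,2); t to first gridline: x 0.3623, y 2.9751 (then +1.0353 / +3.8637)
    (2,2) via x @ 0.3623
    (3,2) via x @ 1.3976
    (4,2) via x @ 2.4329
    (4,1) via y @ 2.9751
    (5,1) via x @ 3.4682
    (6,1) via x @ 4.5035  # hit
  → r_1 = 4.5035
beam 2: φ=90°, α=75°
  direction (0.2588, 0.9659); cell (1,2); t to first gridline: x 1.3523, y 0.2381 (then +3.8637 / +1.0353)
    (1,3) via y @ 0.2381
    (1,4) via y @ 1.2734
    (2,4) via x @ 1.3523
    (2,5) via y @ 2.3087  # hit
  → r_2 = 2.3087
beam 3: φ=180°, α=165°
  direction (-0.9659, 0.2588); cell (1,2); t to first gridline: x 0.6729, y 0.8887 (then +1.0353 / +3.8637)
    (0,2) via x @ 0.6729  # hit
  → r_3 = 0.6729
beam 4: φ=270°, α=255°
  direction (-0.2588, -0.9659); cell (1,2); t to first gridline: x 2.5114, y 0.7972 (then +3.8637 / +1.0353)
    (1,1) via y @ 0.7972
    (1,0) via y @ 1.8324  # hit
  → r_4 = 1.8324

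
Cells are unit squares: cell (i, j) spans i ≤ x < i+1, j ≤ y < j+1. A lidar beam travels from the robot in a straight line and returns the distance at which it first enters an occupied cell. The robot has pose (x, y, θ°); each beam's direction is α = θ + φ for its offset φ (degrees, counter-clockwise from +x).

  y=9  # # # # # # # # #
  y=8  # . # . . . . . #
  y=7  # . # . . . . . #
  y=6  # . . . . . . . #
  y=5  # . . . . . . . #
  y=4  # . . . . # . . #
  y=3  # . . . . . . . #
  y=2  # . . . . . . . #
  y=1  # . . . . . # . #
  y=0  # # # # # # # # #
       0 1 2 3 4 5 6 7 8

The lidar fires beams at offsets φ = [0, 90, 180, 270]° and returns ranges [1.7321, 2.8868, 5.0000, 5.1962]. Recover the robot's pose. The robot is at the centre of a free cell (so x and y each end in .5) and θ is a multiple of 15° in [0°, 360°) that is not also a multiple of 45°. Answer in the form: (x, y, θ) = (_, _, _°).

(x, y, θ) = (3.5, 5.5, 120°)

Enumerate (i+0.5, j+0.5, θ) over the 52 free cells and 16 admissible headings. For each, cast all 4 beams and compare to the given ranges.
  (4.5, 4.5, 75°): beam 1 = 4.6587 ≠ 1.7321 ✗
  (1.5, 3.5, 240°): beam 1 = 1.0000 ≠ 1.7321 ✗
  (4.5, 6.5, 240°): beam 1 = 6.3509 ≠ 1.7321 ✗
  (7.5, 6.5, 285°): beam 1 = 1.9319 ≠ 1.7321 ✗
  (3.5, 5.5, 330°): beam 2 = 4.0415 ≠ 2.8868 ✗
  …
  (3.5, 5.5, 120°): r_1=1.7321, r_2=2.8868, r_3=5.0000, r_4=5.1962 — all match ✓
No second candidate reproduces the full scan.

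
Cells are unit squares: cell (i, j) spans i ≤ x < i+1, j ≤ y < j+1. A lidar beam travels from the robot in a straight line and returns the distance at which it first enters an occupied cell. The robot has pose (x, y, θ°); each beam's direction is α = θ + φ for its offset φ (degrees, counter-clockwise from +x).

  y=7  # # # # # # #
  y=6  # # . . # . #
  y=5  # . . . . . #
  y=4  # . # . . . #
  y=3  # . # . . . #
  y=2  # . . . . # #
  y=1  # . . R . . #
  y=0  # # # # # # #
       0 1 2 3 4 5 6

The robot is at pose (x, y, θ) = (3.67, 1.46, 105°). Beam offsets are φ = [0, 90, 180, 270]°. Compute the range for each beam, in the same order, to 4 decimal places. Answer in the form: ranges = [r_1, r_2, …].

beam 1: φ=0°, α=105°
  dir = (cos 105°, sin 105°) = (-0.2588, 0.9659); from cell (3,1)
  next x-line at t=2.5887, next y-line at t=0.5590; Δt_x=3.8637, Δt_y=1.0353
    y: enter (3,2) at t=0.5590
    y: enter (3,3) at t=1.5943
    x: enter (2,3) at t=2.5887 ← occupied
  → r_1 = 2.5887
beam 2: φ=90°, α=195°
  dir = (cos 195°, sin 195°) = (-0.9659, -0.2588); from cell (3,1)
  next x-line at t=0.6936, next y-line at t=1.7773; Δt_x=1.0353, Δt_y=3.8637
    x: enter (2,1) at t=0.6936
    x: enter (1,1) at t=1.7289
    y: enter (1,0) at t=1.7773 ← occupied
  → r_2 = 1.7773
beam 3: φ=180°, α=285°
  dir = (cos 285°, sin 285°) = (0.2588, -0.9659); from cell (3,1)
  next x-line at t=1.2750, next y-line at t=0.4762; Δt_x=3.8637, Δt_y=1.0353
    y: enter (3,0) at t=0.4762 ← occupied
  → r_3 = 0.4762
beam 4: φ=270°, α=15°
  dir = (cos 15°, sin 15°) = (0.9659, 0.2588); from cell (3,1)
  next x-line at t=0.3416, next y-line at t=2.0864; Δt_x=1.0353, Δt_y=3.8637
    x: enter (4,1) at t=0.3416
    x: enter (5,1) at t=1.3769
    y: enter (5,2) at t=2.0864 ← occupied
  → r_4 = 2.0864

ranges = [2.5887, 1.7773, 0.4762, 2.0864]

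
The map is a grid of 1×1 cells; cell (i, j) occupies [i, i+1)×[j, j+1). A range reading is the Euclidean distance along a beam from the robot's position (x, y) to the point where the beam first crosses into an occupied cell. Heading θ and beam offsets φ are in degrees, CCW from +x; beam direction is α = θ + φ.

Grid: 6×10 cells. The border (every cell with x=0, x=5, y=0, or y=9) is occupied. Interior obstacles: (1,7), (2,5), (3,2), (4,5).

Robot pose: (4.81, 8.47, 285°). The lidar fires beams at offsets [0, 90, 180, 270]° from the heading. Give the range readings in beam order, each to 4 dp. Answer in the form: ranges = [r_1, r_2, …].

beam 1: φ=0°, α=285°
  dir = (cos 285°, sin 285°) = (0.2588, -0.9659); from cell (4,8)
  next x-line at t=0.7341, next y-line at t=0.4866; Δt_x=3.8637, Δt_y=1.0353
    y: enter (4,7) at t=0.4866
    x: enter (5,7) at t=0.7341 ← occupied
  → r_1 = 0.7341
beam 2: φ=90°, α=15°
  dir = (cos 15°, sin 15°) = (0.9659, 0.2588); from cell (4,8)
  next x-line at t=0.1967, next y-line at t=2.0478; Δt_x=1.0353, Δt_y=3.8637
    x: enter (5,8) at t=0.1967 ← occupied
  → r_2 = 0.1967
beam 3: φ=180°, α=105°
  dir = (cos 105°, sin 105°) = (-0.2588, 0.9659); from cell (4,8)
  next x-line at t=3.1296, next y-line at t=0.5487; Δt_x=3.8637, Δt_y=1.0353
    y: enter (4,9) at t=0.5487 ← occupied
  → r_3 = 0.5487
beam 4: φ=270°, α=195°
  dir = (cos 195°, sin 195°) = (-0.9659, -0.2588); from cell (4,8)
  next x-line at t=0.8386, next y-line at t=1.8159; Δt_x=1.0353, Δt_y=3.8637
    x: enter (3,8) at t=0.8386
    y: enter (3,7) at t=1.8159
    x: enter (2,7) at t=1.8738
    x: enter (1,7) at t=2.9091 ← occupied
  → r_4 = 2.9091

ranges = [0.7341, 0.1967, 0.5487, 2.9091]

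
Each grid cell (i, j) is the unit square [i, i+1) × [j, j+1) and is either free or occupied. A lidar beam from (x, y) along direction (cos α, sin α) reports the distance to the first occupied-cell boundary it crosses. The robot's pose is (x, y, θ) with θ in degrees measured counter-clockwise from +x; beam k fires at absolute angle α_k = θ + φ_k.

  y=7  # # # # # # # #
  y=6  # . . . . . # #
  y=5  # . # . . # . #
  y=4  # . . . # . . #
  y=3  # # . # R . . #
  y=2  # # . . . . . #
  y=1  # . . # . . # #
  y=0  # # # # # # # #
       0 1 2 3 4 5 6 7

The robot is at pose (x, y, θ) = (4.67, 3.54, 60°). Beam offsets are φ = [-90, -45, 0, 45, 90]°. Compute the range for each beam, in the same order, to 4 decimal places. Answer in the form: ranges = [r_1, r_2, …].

ranges = [2.6905, 2.4122, 0.5312, 0.4762, 0.7736]

beam 1: φ=-90°, α=330°
  direction (0.8660, -0.5000); cell (4,3); t to first gridline: x 0.3811, y 1.0800 (then +1.1547 / +2.0000)
    (5,3) via x @ 0.3811
    (5,2) via y @ 1.0800
    (6,2) via x @ 1.5358
    (7,2) via x @ 2.6905  # hit
  → r_1 = 2.6905
beam 2: φ=-45°, α=15°
  direction (0.9659, 0.2588); cell (4,3); t to first gridline: x 0.3416, y 1.7773 (then +1.0353 / +3.8637)
    (5,3) via x @ 0.3416
    (6,3) via x @ 1.3769
    (6,4) via y @ 1.7773
    (7,4) via x @ 2.4122  # hit
  → r_2 = 2.4122
beam 3: φ=0°, α=60°
  direction (0.5000, 0.8660); cell (4,3); t to first gridline: x 0.6600, y 0.5312 (then +2.0000 / +1.1547)
    (4,4) via y @ 0.5312  # hit
  → r_3 = 0.5312
beam 4: φ=45°, α=105°
  direction (-0.2588, 0.9659); cell (4,3); t to first gridline: x 2.5887, y 0.4762 (then +3.8637 / +1.0353)
    (4,4) via y @ 0.4762  # hit
  → r_4 = 0.4762
beam 5: φ=90°, α=150°
  direction (-0.8660, 0.5000); cell (4,3); t to first gridline: x 0.7736, y 0.9200 (then +1.1547 / +2.0000)
    (3,3) via x @ 0.7736  # hit
  → r_5 = 0.7736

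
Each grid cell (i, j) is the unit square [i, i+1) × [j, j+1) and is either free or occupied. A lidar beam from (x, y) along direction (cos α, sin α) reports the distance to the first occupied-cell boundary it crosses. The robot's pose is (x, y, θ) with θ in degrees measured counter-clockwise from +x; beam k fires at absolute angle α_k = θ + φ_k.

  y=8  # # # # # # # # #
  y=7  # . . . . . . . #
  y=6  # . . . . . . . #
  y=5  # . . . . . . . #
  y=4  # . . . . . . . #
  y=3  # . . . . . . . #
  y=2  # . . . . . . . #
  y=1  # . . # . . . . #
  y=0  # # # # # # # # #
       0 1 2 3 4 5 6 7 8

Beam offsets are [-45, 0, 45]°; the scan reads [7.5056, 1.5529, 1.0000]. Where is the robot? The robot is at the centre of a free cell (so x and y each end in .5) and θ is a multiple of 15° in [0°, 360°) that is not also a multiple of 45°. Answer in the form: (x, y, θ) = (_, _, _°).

(x, y, θ) = (5.5, 1.5, 165°)

Enumerate (i+0.5, j+0.5, θ) over the 48 free cells and 16 admissible headings. For each, cast all 3 beams and compare to the given ranges.
  (6.5, 4.5, 195°): beam 1 = 6.3509 ≠ 7.5056 ✗
  (5.5, 5.5, 285°): beam 1 = 4.0415 ≠ 7.5056 ✗
  (5.5, 2.5, 30°): beam 1 = 2.5882 ≠ 7.5056 ✗
  …
  (5.5, 1.5, 165°): r_1=7.5056, r_2=1.5529, r_3=1.0000 — all match ✓
Unique over the lattice → pose = (5.5, 1.5, 165°).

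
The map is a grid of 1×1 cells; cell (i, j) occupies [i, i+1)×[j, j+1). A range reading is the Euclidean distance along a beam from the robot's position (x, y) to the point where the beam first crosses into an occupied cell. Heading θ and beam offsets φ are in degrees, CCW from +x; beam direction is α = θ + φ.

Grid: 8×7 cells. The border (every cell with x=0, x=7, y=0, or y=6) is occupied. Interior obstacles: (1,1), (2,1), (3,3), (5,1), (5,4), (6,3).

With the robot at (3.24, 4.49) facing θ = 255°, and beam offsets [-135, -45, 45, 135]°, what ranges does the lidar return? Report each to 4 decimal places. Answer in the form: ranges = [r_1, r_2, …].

beam 1: φ=-135°, α=120°
  direction (-0.5000, 0.8660); cell (3,4); t to first gridline: x 0.4800, y 0.5889 (then +2.0000 / +1.1547)
    (2,4) via x @ 0.4800
    (2,5) via y @ 0.5889
    (2,6) via y @ 1.7436  # hit
  → r_1 = 1.7436
beam 2: φ=-45°, α=210°
  direction (-0.8660, -0.5000); cell (3,4); t to first gridline: x 0.2771, y 0.9800 (then +1.1547 / +2.0000)
    (2,4) via x @ 0.2771
    (2,3) via y @ 0.9800
    (1,3) via x @ 1.4318
    (0,3) via x @ 2.5865  # hit
  → r_2 = 2.5865
beam 3: φ=45°, α=300°
  direction (0.5000, -0.8660); cell (3,4); t to first gridline: x 1.5200, y 0.5658 (then +2.0000 / +1.1547)
    (3,3) via y @ 0.5658  # hit
  → r_3 = 0.5658
beam 4: φ=135°, α=30°
  direction (0.8660, 0.5000); cell (3,4); t to first gridline: x 0.8776, y 1.0200 (then +1.1547 / +2.0000)
    (4,4) via x @ 0.8776
    (4,5) via y @ 1.0200
    (5,5) via x @ 2.0323
    (5,6) via y @ 3.0200  # hit
  → r_4 = 3.0200

ranges = [1.7436, 2.5865, 0.5658, 3.0200]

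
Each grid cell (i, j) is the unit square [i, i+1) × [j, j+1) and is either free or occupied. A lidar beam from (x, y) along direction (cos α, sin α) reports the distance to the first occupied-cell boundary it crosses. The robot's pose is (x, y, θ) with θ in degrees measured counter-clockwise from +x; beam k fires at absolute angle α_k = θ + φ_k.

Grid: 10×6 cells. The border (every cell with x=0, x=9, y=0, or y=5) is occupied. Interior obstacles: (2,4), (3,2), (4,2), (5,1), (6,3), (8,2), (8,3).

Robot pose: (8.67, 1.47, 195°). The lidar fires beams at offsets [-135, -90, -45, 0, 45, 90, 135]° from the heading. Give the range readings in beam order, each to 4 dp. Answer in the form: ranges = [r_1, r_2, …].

beam 1: φ=-135°, α=60°
  direction (0.5000, 0.8660); cell (8,1); t to first gridline: x 0.6600, y 0.6120 (then +2.0000 / +1.1547)
    (8,2) via y @ 0.6120  # hit
  → r_1 = 0.6120
beam 2: φ=-90°, α=105°
  direction (-0.2588, 0.9659); cell (8,1); t to first gridline: x 2.5887, y 0.5487 (then +3.8637 / +1.0353)
    (8,2) via y @ 0.5487  # hit
  → r_2 = 0.5487
beam 3: φ=-45°, α=150°
  direction (-0.8660, 0.5000); cell (8,1); t to first gridline: x 0.7736, y 1.0600 (then +1.1547 / +2.0000)
    (7,1) via x @ 0.7736
    (7,2) via y @ 1.0600
    (6,2) via x @ 1.9283
    (6,3) via y @ 3.0600  # hit
  → r_3 = 3.0600
beam 4: φ=0°, α=195°
  direction (-0.9659, -0.2588); cell (8,1); t to first gridline: x 0.6936, y 1.8159 (then +1.0353 / +3.8637)
    (7,1) via x @ 0.6936
    (6,1) via x @ 1.7289
    (6,0) via y @ 1.8159  # hit
  → r_4 = 1.8159
beam 5: φ=45°, α=240°
  direction (-0.5000, -0.8660); cell (8,1); t to first gridline: x 1.3400, y 0.5427 (then +2.0000 / +1.1547)
    (8,0) via y @ 0.5427  # hit
  → r_5 = 0.5427
beam 6: φ=90°, α=285°
  direction (0.2588, -0.9659); cell (8,1); t to first gridline: x 1.2750, y 0.4866 (then +3.8637 / +1.0353)
    (8,0) via y @ 0.4866  # hit
  → r_6 = 0.4866
beam 7: φ=135°, α=330°
  direction (0.8660, -0.5000); cell (8,1); t to first gridline: x 0.3811, y 0.9400 (then +1.1547 / +2.0000)
    (9,1) via x @ 0.3811  # hit
  → r_7 = 0.3811

ranges = [0.6120, 0.5487, 3.0600, 1.8159, 0.5427, 0.4866, 0.3811]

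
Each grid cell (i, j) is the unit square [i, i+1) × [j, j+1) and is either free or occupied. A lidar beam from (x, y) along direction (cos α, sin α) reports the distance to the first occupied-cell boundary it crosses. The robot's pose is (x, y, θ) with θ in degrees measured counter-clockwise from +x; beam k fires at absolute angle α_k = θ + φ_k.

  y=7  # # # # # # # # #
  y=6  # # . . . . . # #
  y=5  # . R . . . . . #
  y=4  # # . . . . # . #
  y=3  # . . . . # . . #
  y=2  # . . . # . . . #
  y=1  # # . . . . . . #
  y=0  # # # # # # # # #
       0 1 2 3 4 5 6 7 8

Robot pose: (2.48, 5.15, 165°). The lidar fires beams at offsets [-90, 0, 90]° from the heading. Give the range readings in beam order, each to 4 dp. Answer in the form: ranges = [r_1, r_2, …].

ranges = [1.9153, 1.5322, 3.2611]

beam 1: φ=-90°, α=75°
  cosα=0.2588 sinα=0.9659 | (2,5) | tMaxX 2.0091 tMaxY 0.8800 | tΔX 3.8637 tΔY 1.0353
    t=0.8800 [y] (2,6)
    t=1.9153 [y] (2,7) — stop
  → r_1 = 1.9153
beam 2: φ=0°, α=165°
  cosα=-0.9659 sinα=0.2588 | (2,5) | tMaxX 0.4969 tMaxY 3.2841 | tΔX 1.0353 tΔY 3.8637
    t=0.4969 [x] (1,5)
    t=1.5322 [x] (0,5) — stop
  → r_2 = 1.5322
beam 3: φ=90°, α=255°
  cosα=-0.2588 sinα=-0.9659 | (2,5) | tMaxX 1.8546 tMaxY 0.1553 | tΔX 3.8637 tΔY 1.0353
    t=0.1553 [y] (2,4)
    t=1.1906 [y] (2,3)
    t=1.8546 [x] (1,3)
    t=2.2258 [y] (1,2)
    t=3.2611 [y] (1,1) — stop
  → r_3 = 3.2611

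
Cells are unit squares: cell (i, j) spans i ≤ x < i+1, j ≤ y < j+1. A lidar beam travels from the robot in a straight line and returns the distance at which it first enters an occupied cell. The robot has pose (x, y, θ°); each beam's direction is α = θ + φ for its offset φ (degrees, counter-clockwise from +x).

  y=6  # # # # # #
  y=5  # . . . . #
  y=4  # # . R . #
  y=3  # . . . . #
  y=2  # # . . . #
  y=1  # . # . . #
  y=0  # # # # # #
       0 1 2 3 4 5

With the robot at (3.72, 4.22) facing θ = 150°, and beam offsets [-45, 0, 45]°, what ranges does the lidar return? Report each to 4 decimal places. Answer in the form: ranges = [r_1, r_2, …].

beam 1: φ=-45°, α=105°
  d=(-0.2588,0.9659)  start (3,4)  tX=2.7819 tY=0.8075  stride 1/|dx|=3.8637 1/|dy|=1.0353
    cross y-line → (3,5), t=0.8075
    cross y-line → (3,6), t=1.8428 (wall)
  → r_1 = 1.8428
beam 2: φ=0°, α=150°
  d=(-0.8660,0.5000)  start (3,4)  tX=0.8314 tY=1.5600  stride 1/|dx|=1.1547 1/|dy|=2.0000
    cross x-line → (2,4), t=0.8314
    cross y-line → (2,5), t=1.5600
    cross x-line → (1,5), t=1.9861
    cross x-line → (0,5), t=3.1408 (wall)
  → r_2 = 3.1408
beam 3: φ=45°, α=195°
  d=(-0.9659,-0.2588)  start (3,4)  tX=0.7454 tY=0.8500  stride 1/|dx|=1.0353 1/|dy|=3.8637
    cross x-line → (2,4), t=0.7454
    cross y-line → (2,3), t=0.8500
    cross x-line → (1,3), t=1.7807
    cross x-line → (0,3), t=2.8160 (wall)
  → r_3 = 2.8160

ranges = [1.8428, 3.1408, 2.8160]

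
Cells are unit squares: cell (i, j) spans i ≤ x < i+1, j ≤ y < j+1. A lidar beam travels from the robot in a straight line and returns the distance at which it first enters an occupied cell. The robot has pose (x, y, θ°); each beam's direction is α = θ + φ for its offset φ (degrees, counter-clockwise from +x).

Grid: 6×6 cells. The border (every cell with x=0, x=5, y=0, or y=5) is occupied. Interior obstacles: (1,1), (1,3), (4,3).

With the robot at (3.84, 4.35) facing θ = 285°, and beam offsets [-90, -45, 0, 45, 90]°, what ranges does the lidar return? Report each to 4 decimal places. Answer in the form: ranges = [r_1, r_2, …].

beam 1: φ=-90°, α=195°
  direction (-0.9659, -0.2588); cell (3,4); t to first gridline: x 0.8696, y 1.3523 (then +1.0353 / +3.8637)
    (2,4) via x @ 0.8696
    (2,3) via y @ 1.3523
    (1,3) via x @ 1.9049  # hit
  → r_1 = 1.9049
beam 2: φ=-45°, α=240°
  direction (-0.5000, -0.8660); cell (3,4); t to first gridline: x 1.6800, y 0.4041 (then +2.0000 / +1.1547)
    (3,3) via y @ 0.4041
    (3,2) via y @ 1.5588
    (2,2) via x @ 1.6800
    (2,1) via y @ 2.7135
    (1,1) via x @ 3.6800  # hit
  → r_2 = 3.6800
beam 3: φ=0°, α=285°
  direction (0.2588, -0.9659); cell (3,4); t to first gridline: x 0.6182, y 0.3623 (then +3.8637 / +1.0353)
    (3,3) via y @ 0.3623
    (4,3) via x @ 0.6182  # hit
  → r_3 = 0.6182
beam 4: φ=45°, α=330°
  direction (0.8660, -0.5000); cell (3,4); t to first gridline: x 0.1848, y 0.7000 (then +1.1547 / +2.0000)
    (4,4) via x @ 0.1848
    (4,3) via y @ 0.7000  # hit
  → r_4 = 0.7000
beam 5: φ=90°, α=15°
  direction (0.9659, 0.2588); cell (3,4); t to first gridline: x 0.1656, y 2.5114 (then +1.0353 / +3.8637)
    (4,4) via x @ 0.1656
    (5,4) via x @ 1.2009  # hit
  → r_5 = 1.2009

ranges = [1.9049, 3.6800, 0.6182, 0.7000, 1.2009]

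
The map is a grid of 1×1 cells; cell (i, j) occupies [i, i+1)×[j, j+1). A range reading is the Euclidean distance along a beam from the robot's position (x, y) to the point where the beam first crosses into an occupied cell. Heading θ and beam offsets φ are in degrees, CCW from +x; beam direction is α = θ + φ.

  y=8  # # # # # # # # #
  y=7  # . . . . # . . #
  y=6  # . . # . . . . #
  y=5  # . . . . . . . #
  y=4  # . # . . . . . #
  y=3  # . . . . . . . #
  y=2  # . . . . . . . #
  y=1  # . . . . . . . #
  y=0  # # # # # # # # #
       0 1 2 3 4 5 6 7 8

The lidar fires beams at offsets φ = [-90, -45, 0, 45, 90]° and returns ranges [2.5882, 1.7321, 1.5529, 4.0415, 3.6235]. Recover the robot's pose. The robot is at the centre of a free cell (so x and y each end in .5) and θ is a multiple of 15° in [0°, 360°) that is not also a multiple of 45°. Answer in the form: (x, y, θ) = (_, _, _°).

(x, y, θ) = (4.5, 4.5, 165°)

Candidates: 46 free-cell centres × 16 headings = 736 poses. Raycast each; keep the one whose scan matches to 4 dp.
  (1.5, 1.5, 345°): beam 1 = 0.5176 ≠ 2.5882 ✗
  (5.5, 4.5, 105°): beam 2 = 4.0415 ≠ 1.7321 ✗
  (6.5, 1.5, 240°): beam 1 = 5.0000 ≠ 2.5882 ✗
  …
  (4.5, 4.5, 165°): r_1=2.5882, r_2=1.7321, r_3=1.5529, r_4=4.0415, r_5=3.6235 — all match ✓
Unique over the lattice → pose = (4.5, 4.5, 165°).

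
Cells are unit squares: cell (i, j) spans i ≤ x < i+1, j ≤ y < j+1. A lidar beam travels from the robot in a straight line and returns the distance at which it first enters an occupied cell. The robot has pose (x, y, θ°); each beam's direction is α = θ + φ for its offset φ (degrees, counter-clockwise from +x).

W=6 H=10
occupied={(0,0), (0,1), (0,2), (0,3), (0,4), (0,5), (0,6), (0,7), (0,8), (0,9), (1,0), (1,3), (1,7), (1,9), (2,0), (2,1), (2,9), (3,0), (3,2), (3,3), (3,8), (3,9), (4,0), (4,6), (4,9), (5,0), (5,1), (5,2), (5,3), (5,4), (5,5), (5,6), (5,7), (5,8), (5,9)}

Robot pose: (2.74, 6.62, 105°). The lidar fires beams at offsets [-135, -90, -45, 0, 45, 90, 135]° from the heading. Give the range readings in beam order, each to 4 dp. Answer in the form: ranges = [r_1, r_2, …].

beam 1: φ=-135°, α=330°
  direction (0.8660, -0.5000); cell (2,6); t to first gridline: x 0.3002, y 1.2400 (then +1.1547 / +2.0000)
    (3,6) via x @ 0.3002
    (3,5) via y @ 1.2400
    (4,5) via x @ 1.4549
    (5,5) via x @ 2.6096  # hit
  → r_1 = 2.6096
beam 2: φ=-90°, α=15°
  direction (0.9659, 0.2588); cell (2,6); t to first gridline: x 0.2692, y 1.4682 (then +1.0353 / +3.8637)
    (3,6) via x @ 0.2692
    (4,6) via x @ 1.3044  # hit
  → r_2 = 1.3044
beam 3: φ=-45°, α=60°
  direction (0.5000, 0.8660); cell (2,6); t to first gridline: x 0.5200, y 0.4388 (then +2.0000 / +1.1547)
    (2,7) via y @ 0.4388
    (3,7) via x @ 0.5200
    (3,8) via y @ 1.5935  # hit
  → r_3 = 1.5935
beam 4: φ=0°, α=105°
  direction (-0.2588, 0.9659); cell (2,6); t to first gridline: x 2.8591, y 0.3934 (then +3.8637 / +1.0353)
    (2,7) via y @ 0.3934
    (2,8) via y @ 1.4287
    (2,9) via y @ 2.4640  # hit
  → r_4 = 2.4640
beam 5: φ=45°, α=150°
  direction (-0.8660, 0.5000); cell (2,6); t to first gridline: x 0.8545, y 0.7600 (then +1.1547 / +2.0000)
    (2,7) via y @ 0.7600
    (1,7) via x @ 0.8545  # hit
  → r_5 = 0.8545
beam 6: φ=90°, α=195°
  direction (-0.9659, -0.2588); cell (2,6); t to first gridline: x 0.7661, y 2.3955 (then +1.0353 / +3.8637)
    (1,6) via x @ 0.7661
    (0,6) via x @ 1.8014  # hit
  → r_6 = 1.8014
beam 7: φ=135°, α=240°
  direction (-0.5000, -0.8660); cell (2,6); t to first gridline: x 1.4800, y 0.7159 (then +2.0000 / +1.1547)
    (2,5) via y @ 0.7159
    (1,5) via x @ 1.4800
    (1,4) via y @ 1.8706
    (1,3) via y @ 3.0253  # hit
  → r_7 = 3.0253

ranges = [2.6096, 1.3044, 1.5935, 2.4640, 0.8545, 1.8014, 3.0253]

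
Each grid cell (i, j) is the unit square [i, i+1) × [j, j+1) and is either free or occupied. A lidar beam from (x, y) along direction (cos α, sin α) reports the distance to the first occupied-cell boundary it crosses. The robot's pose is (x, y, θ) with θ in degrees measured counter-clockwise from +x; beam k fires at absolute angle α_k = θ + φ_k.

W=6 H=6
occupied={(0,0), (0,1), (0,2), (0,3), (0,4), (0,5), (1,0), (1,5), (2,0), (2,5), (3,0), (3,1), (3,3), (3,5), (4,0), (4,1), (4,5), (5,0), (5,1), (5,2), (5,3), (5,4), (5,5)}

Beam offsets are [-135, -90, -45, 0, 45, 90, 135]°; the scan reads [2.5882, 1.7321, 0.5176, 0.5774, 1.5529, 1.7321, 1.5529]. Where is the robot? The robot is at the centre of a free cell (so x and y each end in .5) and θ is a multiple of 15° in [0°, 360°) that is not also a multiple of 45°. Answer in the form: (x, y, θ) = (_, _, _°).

Enumerate (i+0.5, j+0.5, θ) over the 13 free cells and 16 admissible headings. For each, cast all 7 beams and compare to the given ranges.
  (4.5, 4.5, 105°): beam 1 = 0.5774 ≠ 2.5882 ✗
  (2.5, 1.5, 255°): beam 1 = 3.0000 ≠ 2.5882 ✗
  (3.5, 2.5, 105°): beam 1 = 1.0000 ≠ 2.5882 ✗
  (1.5, 2.5, 345°): beam 1 = 0.5774 ≠ 2.5882 ✗
  …
  (2.5, 3.5, 30°): r_1=2.5882, r_2=1.7321, r_3=0.5176, r_4=0.5774, r_5=1.5529, r_6=1.7321, r_7=1.5529 — all match ✓
Unique over the lattice → pose = (2.5, 3.5, 30°).

(x, y, θ) = (2.5, 3.5, 30°)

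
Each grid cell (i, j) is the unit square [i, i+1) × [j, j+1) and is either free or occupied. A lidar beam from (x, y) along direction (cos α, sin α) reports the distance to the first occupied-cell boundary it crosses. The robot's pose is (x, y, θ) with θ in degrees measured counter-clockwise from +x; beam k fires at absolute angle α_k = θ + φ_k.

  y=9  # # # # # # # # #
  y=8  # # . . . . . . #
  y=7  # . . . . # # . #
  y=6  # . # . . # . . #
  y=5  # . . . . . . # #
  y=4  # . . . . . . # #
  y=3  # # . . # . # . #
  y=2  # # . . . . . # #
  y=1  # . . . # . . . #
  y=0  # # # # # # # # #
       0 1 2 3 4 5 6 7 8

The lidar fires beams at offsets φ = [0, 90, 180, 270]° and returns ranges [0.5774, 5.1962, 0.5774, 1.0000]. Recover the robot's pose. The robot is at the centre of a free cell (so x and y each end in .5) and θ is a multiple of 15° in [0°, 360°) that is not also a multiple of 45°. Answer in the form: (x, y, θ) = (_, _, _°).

Enumerate (i+0.5, j+0.5, θ) over the 43 free cells and 16 admissible headings. For each, cast all 4 beams and compare to the given ranges.
  (2.5, 3.5, 30°): beam 1 = 6.3509 ≠ 0.5774 ✗
  (7.5, 6.5, 330°): beam 2 = 1.0000 ≠ 5.1962 ✗
  (5.5, 4.5, 345°): beam 1 = 1.5529 ≠ 0.5774 ✗
  (2.5, 1.5, 195°): beam 1 = 1.5529 ≠ 0.5774 ✗
  …
  (1.5, 6.5, 210°): r_1=0.5774, r_2=5.1962, r_3=0.5774, r_4=1.0000 — all match ✓
Only this pose fits every beam.

(x, y, θ) = (1.5, 6.5, 210°)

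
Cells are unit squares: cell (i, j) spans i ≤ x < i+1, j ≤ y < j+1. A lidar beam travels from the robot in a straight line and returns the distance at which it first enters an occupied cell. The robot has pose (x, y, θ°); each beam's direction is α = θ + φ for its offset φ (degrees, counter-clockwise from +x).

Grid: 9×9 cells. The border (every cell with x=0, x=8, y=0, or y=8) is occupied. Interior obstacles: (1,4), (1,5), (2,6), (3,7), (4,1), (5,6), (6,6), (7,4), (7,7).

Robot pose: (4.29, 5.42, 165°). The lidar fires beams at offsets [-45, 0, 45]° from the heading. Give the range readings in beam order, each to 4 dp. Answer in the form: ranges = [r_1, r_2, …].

ranges = [1.8244, 2.2409, 2.6443]

beam 1: φ=-45°, α=120°
  dir = (cos 120°, sin 120°) = (-0.5000, 0.8660); from cell (4,5)
  next x-line at t=0.5800, next y-line at t=0.6697; Δt_x=2.0000, Δt_y=1.1547
    x: enter (3,5) at t=0.5800
    y: enter (3,6) at t=0.6697
    y: enter (3,7) at t=1.8244 ← occupied
  → r_1 = 1.8244
beam 2: φ=0°, α=165°
  dir = (cos 165°, sin 165°) = (-0.9659, 0.2588); from cell (4,5)
  next x-line at t=0.3002, next y-line at t=2.2409; Δt_x=1.0353, Δt_y=3.8637
    x: enter (3,5) at t=0.3002
    x: enter (2,5) at t=1.3355
    y: enter (2,6) at t=2.2409 ← occupied
  → r_2 = 2.2409
beam 3: φ=45°, α=210°
  dir = (cos 210°, sin 210°) = (-0.8660, -0.5000); from cell (4,5)
  next x-line at t=0.3349, next y-line at t=0.8400; Δt_x=1.1547, Δt_y=2.0000
    x: enter (3,5) at t=0.3349
    y: enter (3,4) at t=0.8400
    x: enter (2,4) at t=1.4896
    x: enter (1,4) at t=2.6443 ← occupied
  → r_3 = 2.6443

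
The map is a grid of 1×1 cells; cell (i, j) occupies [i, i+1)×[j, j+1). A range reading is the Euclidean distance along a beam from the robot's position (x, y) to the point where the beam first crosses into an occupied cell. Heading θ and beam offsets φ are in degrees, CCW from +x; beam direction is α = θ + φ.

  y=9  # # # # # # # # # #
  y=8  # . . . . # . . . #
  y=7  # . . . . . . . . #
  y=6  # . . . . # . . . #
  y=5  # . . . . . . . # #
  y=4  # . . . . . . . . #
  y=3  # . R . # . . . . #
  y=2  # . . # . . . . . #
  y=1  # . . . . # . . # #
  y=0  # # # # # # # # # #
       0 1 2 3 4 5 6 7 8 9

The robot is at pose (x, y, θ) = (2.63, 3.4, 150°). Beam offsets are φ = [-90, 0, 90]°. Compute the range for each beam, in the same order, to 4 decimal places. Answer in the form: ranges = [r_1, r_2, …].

beam 1: φ=-90°, α=60°
  direction (0.5000, 0.8660); cell (2,3); t to first gridline: x 0.7400, y 0.6928 (then +2.0000 / +1.1547)
    (2,4) via y @ 0.6928
    (3,4) via x @ 0.7400
    (3,5) via y @ 1.8475
    (4,5) via x @ 2.7400
    (4,6) via y @ 3.0022
    (4,7) via y @ 4.1569
    (5,7) via x @ 4.7400
    (5,8) via y @ 5.3116  # hit
  → r_1 = 5.3116
beam 2: φ=0°, α=150°
  direction (-0.8660, 0.5000); cell (2,3); t to first gridline: x 0.7275, y 1.2000 (then +1.1547 / +2.0000)
    (1,3) via x @ 0.7275
    (1,4) via y @ 1.2000
    (0,4) via x @ 1.8822  # hit
  → r_2 = 1.8822
beam 3: φ=90°, α=240°
  direction (-0.5000, -0.8660); cell (2,3); t to first gridline: x 1.2600, y 0.4619 (then +2.0000 / +1.1547)
    (2,2) via y @ 0.4619
    (1,2) via x @ 1.2600
    (1,1) via y @ 1.6166
    (1,0) via y @ 2.7713  # hit
  → r_3 = 2.7713

ranges = [5.3116, 1.8822, 2.7713]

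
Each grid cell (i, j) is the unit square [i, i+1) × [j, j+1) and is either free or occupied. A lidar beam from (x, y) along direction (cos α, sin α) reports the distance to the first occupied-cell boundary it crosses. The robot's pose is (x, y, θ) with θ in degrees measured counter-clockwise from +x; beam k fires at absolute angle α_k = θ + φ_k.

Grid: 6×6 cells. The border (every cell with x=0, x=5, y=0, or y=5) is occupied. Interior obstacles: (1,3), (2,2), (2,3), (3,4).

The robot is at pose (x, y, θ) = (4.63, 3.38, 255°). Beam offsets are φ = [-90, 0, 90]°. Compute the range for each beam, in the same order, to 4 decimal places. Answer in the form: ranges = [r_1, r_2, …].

ranges = [1.6875, 2.4640, 0.3831]

beam 1: φ=-90°, α=165°
  direction (-0.9659, 0.2588); cell (4,3); t to first gridline: x 0.6522, y 2.3955 (then +1.0353 / +3.8637)
    (3,3) via x @ 0.6522
    (2,3) via x @ 1.6875  # hit
  → r_1 = 1.6875
beam 2: φ=0°, α=255°
  direction (-0.2588, -0.9659); cell (4,3); t to first gridline: x 2.4341, y 0.3934 (then +3.8637 / +1.0353)
    (4,2) via y @ 0.3934
    (4,1) via y @ 1.4287
    (3,1) via x @ 2.4341
    (3,0) via y @ 2.4640  # hit
  → r_2 = 2.4640
beam 3: φ=90°, α=345°
  direction (0.9659, -0.2588); cell (4,3); t to first gridline: x 0.3831, y 1.4682 (then +1.0353 / +3.8637)
    (5,3) via x @ 0.3831  # hit
  → r_3 = 0.3831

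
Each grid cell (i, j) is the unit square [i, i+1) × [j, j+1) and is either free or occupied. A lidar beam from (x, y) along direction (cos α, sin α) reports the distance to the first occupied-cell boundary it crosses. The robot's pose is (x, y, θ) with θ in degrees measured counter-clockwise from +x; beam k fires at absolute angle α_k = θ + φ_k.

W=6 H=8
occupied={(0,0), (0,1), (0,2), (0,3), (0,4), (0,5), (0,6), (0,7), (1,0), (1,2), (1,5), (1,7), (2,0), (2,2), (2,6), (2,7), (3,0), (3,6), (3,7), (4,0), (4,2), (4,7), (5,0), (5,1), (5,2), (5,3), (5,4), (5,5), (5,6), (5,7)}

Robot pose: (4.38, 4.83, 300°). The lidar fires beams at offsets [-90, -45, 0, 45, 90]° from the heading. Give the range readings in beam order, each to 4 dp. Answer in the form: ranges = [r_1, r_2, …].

ranges = [3.6600, 3.9651, 1.2400, 0.6419, 0.7159]

beam 1: φ=-90°, α=210°
  d=(-0.8660,-0.5000)  start (4,4)  tX=0.4388 tY=1.6600  stride 1/|dx|=1.1547 1/|dy|=2.0000
    cross x-line → (3,4), t=0.4388
    cross x-line → (2,4), t=1.5935
    cross y-line → (2,3), t=1.6600
    cross x-line → (1,3), t=2.7482
    cross y-line → (1,2), t=3.6600 (wall)
  → r_1 = 3.6600
beam 2: φ=-45°, α=255°
  d=(-0.2588,-0.9659)  start (4,4)  tX=1.4682 tY=0.8593  stride 1/|dx|=3.8637 1/|dy|=1.0353
    cross y-line → (4,3), t=0.8593
    cross x-line → (3,3), t=1.4682
    cross y-line → (3,2), t=1.8946
    cross y-line → (3,1), t=2.9298
    cross y-line → (3,0), t=3.9651 (wall)
  → r_2 = 3.9651
beam 3: φ=0°, α=300°
  d=(0.5000,-0.8660)  start (4,4)  tX=1.2400 tY=0.9584  stride 1/|dx|=2.0000 1/|dy|=1.1547
    cross y-line → (4,3), t=0.9584
    cross x-line → (5,3), t=1.2400 (wall)
  → r_3 = 1.2400
beam 4: φ=45°, α=345°
  d=(0.9659,-0.2588)  start (4,4)  tX=0.6419 tY=3.2069  stride 1/|dx|=1.0353 1/|dy|=3.8637
    cross x-line → (5,4), t=0.6419 (wall)
  → r_4 = 0.6419
beam 5: φ=90°, α=30°
  d=(0.8660,0.5000)  start (4,4)  tX=0.7159 tY=0.3400  stride 1/|dx|=1.1547 1/|dy|=2.0000
    cross y-line → (4,5), t=0.3400
    cross x-line → (5,5), t=0.7159 (wall)
  → r_5 = 0.7159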